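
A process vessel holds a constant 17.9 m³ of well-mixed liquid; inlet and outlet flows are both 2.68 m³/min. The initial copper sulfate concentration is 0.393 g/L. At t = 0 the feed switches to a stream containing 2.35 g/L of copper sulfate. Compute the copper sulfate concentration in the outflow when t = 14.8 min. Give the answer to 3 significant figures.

Transient balance on the dissolved component: V dC/dt = Q(C_in − C).
Rewrite as dC/dt + C/τ = C_in/τ, τ = V/Q = 6.6791 min.
Solution: C(t) = C_in + (C₀ − C_in) e^(−t/τ).
C(14.8) = 2.35 + (0.393 − 2.35)·e^(−14.8/6.6791) = 2.35 + (-1.9570)·0.10906 = 2.1366 g/L.

2.14 g/L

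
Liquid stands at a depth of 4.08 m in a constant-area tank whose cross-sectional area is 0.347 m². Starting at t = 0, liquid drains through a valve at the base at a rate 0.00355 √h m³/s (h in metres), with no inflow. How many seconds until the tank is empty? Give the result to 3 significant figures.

With no inflow, A dh/dt = −0.00355 √h.
This is separable: 2 d(√h)/dt = −0.00355/A, so √h = √h₀ − (0.00355/(2A)) t.
Tank is empty when √h = 0: t_empty = 2A√h₀/0.00355.
t_empty = 2·0.347·√4.08/0.00355 = 0.69400·2.0199/0.00355 = 394.88 s.

395 s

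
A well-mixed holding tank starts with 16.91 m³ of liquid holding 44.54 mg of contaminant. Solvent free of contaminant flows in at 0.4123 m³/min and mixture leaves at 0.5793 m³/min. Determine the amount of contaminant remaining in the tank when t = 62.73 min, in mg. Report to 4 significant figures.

1.560 mg

Total volume: dV/dt = Q_in − Q_out = -0.167000 m³/min, so V(t) = 16.91 − 0.167000 t and V(62.73) = 6.43409 m³.
Solute balance: dm/dt = 0 − Q_out C = −Q_out m/V(t).
Separate: dm/m = −Q_out dt/V(t) ⇒ ln(m/m₀) = −(Q_out/(Q_in−Q_out)) ln(V/V₀).
m = m₀ (V₀/V)^(Q_out/(Q_in−Q_out)) = 44.54 × (16.91/6.43409)^(-3.46886) = 1.55962 mg.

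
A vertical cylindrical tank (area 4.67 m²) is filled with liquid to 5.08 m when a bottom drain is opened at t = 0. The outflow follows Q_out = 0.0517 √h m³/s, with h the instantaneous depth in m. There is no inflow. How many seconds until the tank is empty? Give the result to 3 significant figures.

With no inflow, A dh/dt = −0.0517 √h.
∫ h^(−1/2) dh = −(0.0517/A) ∫ dt, giving 2√h = 2√h₀ − (0.0517/A) t.
Set h = 0: 2√h₀ = (0.0517/A) t_empty ⇒ t_empty = 2A√h₀/0.0517.
t_empty = 2·4.67·√5.08/0.0517 = 9.3400·2.2539/0.0517 = 407.18 s.

407 s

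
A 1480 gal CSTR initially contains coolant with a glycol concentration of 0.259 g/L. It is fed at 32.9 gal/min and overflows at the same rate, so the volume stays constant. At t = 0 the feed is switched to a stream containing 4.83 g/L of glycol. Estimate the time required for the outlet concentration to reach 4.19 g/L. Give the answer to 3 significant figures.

Species balance: V dC/dt = Q(C_in − C) ⇒ τ = V/Q = 44.985 min.
C(t) = C_in + (C₀ − C_in) e^(−t/τ). Set C = 4.19 and solve for t:
e^(−t/τ) = (C − C_in)/(C₀ − C_in) = (4.19 − 4.83)/(0.259 − 4.83) = 0.14001
t = −τ ln(…) = 44.985 × 1.9660 = 88.441 min.

88.4 min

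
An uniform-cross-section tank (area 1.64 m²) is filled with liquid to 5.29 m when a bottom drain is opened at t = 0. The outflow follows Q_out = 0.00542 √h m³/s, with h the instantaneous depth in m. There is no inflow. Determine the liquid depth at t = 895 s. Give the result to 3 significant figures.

A dh/dt = −Q_out = −0.00542 √h.
This is separable: 2 d(√h)/dt = −0.00542/A, so √h = √h₀ − (0.00542/(2A)) t.
√h = √5.29 − 0.00542·895/(2·1.64) = 2.3000 − 1.4789 = 0.82107.
h = 0.82107² = 0.67415 m.

0.674 m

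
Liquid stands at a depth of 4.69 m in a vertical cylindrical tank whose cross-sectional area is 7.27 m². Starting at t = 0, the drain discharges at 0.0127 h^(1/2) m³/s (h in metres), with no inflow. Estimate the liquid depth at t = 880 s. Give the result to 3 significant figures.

Accumulation of liquid (constant cross-section A): A dh/dt = −0.0127 √h.
∫ h^(−1/2) dh = −(0.0127/A) ∫ dt, giving 2√h = 2√h₀ − (0.0127/A) t.
√h = √4.69 − 0.0127·880/(2·7.27) = 2.1656 − 0.76864 = 1.3970.
h = 1.3970² = 1.9516 m.

1.95 m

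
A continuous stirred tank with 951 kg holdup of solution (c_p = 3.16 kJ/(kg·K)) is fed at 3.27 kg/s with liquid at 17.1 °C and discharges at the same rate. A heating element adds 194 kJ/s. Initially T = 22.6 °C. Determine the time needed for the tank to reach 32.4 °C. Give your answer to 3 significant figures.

390 s

M c_p dT/dt = ṁ c_p (T_in − T) + Q̇.
τ = M/ṁ = 290.83 s; T_ss = T_in + Q̇/(ṁ c_p) = 35.874 °C.
T(t) = T_ss + (T₀ − T_ss) e^(−t/τ). Set T = 32.4:
e^(−t/τ) = (32.4 − 35.874)/(22.6 − 35.874) = 0.26174
t = −290.83 · ln(0.26174) = 389.83 s.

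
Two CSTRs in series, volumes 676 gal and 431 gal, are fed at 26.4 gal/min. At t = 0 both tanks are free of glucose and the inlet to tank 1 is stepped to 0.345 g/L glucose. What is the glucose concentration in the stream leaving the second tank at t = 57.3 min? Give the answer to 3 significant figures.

0.262 g/L

Species balance on tank i: dCᵢ/dt = (Cᵢ₋₁ − Cᵢ)/τᵢ with τᵢ = Vᵢ/Q.
τ₁ = 676/26.4 = 25.606 min; τ₂ = 431/26.4 = 16.326 min.
Tank 1: C₁ = C_in(1 − e^(−t/τ₁)). Tank 2 (τ₁ ≠ τ₂): C₂ = C_in[1 − (τ₁ e^(−t/τ₁) − τ₂ e^(−t/τ₂))/(τ₁ − τ₂)].
At t = 57.3: e^(−t/τ₁) = 0.10670, e^(−t/τ₂) = 0.029903.
C₂ = 0.345·[1 − (25.606·0.10670 − 16.326·0.029903)/(9.2803)] = 0.345·0.75821 = 0.26158 g/L.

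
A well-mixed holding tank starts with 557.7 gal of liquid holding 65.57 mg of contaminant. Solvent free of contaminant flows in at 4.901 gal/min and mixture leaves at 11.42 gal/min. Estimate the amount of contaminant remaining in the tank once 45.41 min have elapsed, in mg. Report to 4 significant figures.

Total volume: dV/dt = Q_in − Q_out = -6.51900 gal/min, so V(t) = 557.7 − 6.51900 t and V(45.41) = 261.672 gal.
No contaminant enters, so dm/dt = −Q_out · (m/V).
Separate: dm/m = −Q_out dt/V(t) ⇒ ln(m/m₀) = −(Q_out/(Q_in−Q_out)) ln(V/V₀).
m = m₀ (V₀/V)^(Q_out/(Q_in−Q_out)) = 65.57 × (557.7/261.672)^(-1.75180) = 17.4176 mg.

17.42 mg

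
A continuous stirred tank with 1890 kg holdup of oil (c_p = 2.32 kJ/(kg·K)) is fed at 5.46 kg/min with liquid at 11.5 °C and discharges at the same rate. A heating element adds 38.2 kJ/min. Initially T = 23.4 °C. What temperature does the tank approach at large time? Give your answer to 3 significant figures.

Unsteady energy balance on the tank contents: M c_p dT/dt = ṁ c_p (T_in − T) + 38.2.
At steady state dT/dt = 0 ⇒ T_ss = T_in + Q̇/(ṁ c_p) = 11.5 + 38.2/(5.46·2.32) = 14.516 °C.

14.5 °C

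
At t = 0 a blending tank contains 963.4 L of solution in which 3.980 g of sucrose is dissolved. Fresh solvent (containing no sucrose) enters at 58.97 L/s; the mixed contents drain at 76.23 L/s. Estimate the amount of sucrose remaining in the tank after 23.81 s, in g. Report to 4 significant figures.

0.3413 g

Total volume: dV/dt = Q_in − Q_out = -17.2600 L/s, so V(t) = 963.4 − 17.2600 t and V(23.81) = 552.439 L.
No sucrose enters, so dm/dt = −Q_out · (m/V).
dm/m = −Q_out dt/(V₀ − 17.2600 t); integrating gives ln(m/m₀) = −(Q_out/(Q_in−Q_out)) ln(V/V₀).
m = m₀ (V₀/V)^(Q_out/(Q_in−Q_out)) = 3.980 × (963.4/552.439)^(-4.41657) = 0.341338 g.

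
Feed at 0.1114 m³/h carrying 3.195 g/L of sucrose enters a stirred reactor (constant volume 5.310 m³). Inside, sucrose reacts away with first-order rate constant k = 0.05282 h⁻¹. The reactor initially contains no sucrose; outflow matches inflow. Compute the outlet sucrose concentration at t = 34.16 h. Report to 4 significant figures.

Accumulation = in − out − consumed: V dC/dt = Q C_in − Q C − k V C.
This is linear with rate a = Q/V + k = 0.0737993 h⁻¹.
C_ss = Q C_in/(Q + kV) = 0.908258 g/L; C(t) = C_ss + (C₀ − C_ss) e^(−a t).
C(34.16) = 0.908258 + (-0.908258)·e^(−0.0737993·34.16) = 0.908258 + (-0.908258)·0.0803805 = 0.835252 g/L.

0.8353 g/L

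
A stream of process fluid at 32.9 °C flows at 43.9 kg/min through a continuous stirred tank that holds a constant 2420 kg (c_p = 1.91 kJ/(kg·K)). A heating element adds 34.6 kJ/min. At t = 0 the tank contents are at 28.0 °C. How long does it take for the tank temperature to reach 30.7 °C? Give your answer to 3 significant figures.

Unsteady energy balance on the tank contents: M c_p dT/dt = ṁ c_p (T_in − T) + 34.6.
τ = M/ṁ = 55.125 min; T_ss = T_in + Q̇/(ṁ c_p) = 33.313 °C.
T(t) = T_ss + (T₀ − T_ss) e^(−t/τ). Set T = 30.7:
e^(−t/τ) = (30.7 − 33.313)/(28.0 − 33.313) = 0.49178
t = −55.125 · ln(0.49178) = 39.124 min.

39.1 min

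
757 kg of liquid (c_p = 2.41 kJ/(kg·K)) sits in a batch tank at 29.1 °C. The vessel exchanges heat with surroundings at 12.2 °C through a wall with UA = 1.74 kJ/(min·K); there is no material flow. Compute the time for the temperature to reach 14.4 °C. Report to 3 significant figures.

Energy balance: M c_p dT/dt = −UA(T − T_amb).
τ = M c_p/UA = 1048.5 min; T_ss = T_amb = 12.200 °C.
T(t) = T_ss + (T₀ − T_ss)e^(−t/τ); set T = 14.4:
t = −τ ln[(T − T_ss)/(T₀ − T_ss)] = −1048.5 · ln(0.13018) = 2137.7 min.

2140 min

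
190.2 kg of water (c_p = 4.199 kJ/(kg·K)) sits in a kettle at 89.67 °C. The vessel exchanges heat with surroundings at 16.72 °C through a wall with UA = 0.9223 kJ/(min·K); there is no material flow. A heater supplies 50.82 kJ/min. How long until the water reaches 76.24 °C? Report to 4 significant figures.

1209 min

M c_p dT/dt = −UA(T − T_amb) + Q̇.
τ = M c_p/UA = 865.933 min; T_ss = T_amb + Q̇/UA = 16.72 + 50.82/0.9223 = 71.8214 °C.
T(t) = T_ss + (T₀ − T_ss)e^(−t/τ); set T = 76.24:
t = −τ ln[(T − T_ss)/(T₀ − T_ss)] = −865.933 · ln(0.247561) = 1208.93 min.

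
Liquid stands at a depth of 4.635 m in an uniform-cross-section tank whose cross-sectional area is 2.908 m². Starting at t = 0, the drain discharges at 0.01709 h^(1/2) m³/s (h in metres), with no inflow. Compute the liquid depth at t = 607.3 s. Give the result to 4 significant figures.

A dh/dt = −Q_out = −0.01709 √h.
∫ h^(−1/2) dh = −(0.01709/A) ∫ dt, giving 2√h = 2√h₀ − (0.01709/A) t.
√h = √4.635 − 0.01709·607.3/(2·2.908) = 2.15291 − 1.78452 = 0.368387.
h = 0.368387² = 0.135709 m.

0.1357 m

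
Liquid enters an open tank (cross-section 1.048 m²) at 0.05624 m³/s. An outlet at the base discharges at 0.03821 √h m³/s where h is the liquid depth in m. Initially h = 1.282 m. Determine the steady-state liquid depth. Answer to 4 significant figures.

Level balance: A dh/dt = 0.05624 − 0.03821 √h. Setting dh/dt = 0:
Q_in = 0.03821 √h_ss ⇒ √h_ss = 0.05624/0.03821 = 1.47187.
h_ss = 1.47187² = 2.16639 m. (Since h₀ = 1.282 m < h_ss, the level will rise toward this value.)

2.166 m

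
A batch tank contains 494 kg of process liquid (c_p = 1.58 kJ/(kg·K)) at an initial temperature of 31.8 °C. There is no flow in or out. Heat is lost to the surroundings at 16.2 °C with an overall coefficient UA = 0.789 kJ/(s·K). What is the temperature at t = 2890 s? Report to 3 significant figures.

First-law balance (no shaft work): M c_p dT/dt = −UA(T − T_amb).
dT/dt = (T_ss − T)/τ with T_ss = T_amb = 16.200 °C, τ = M c_p/UA = 494·1.58/0.789 = 989.25 s.
T approaches T_ss exponentially: T(t) = T_ss + (T₀ − T_ss) e^(−t/τ).
T(2890) = 16.200 + (15.600)·0.053858 = 17.040 °C.

17.0 °C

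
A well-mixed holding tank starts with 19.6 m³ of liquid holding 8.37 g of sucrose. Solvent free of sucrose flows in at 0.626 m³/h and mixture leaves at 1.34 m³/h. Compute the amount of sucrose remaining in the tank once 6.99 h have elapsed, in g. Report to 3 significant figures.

4.82 g

Let m(t) be the amount of sucrose. Volume: V(t) = V₀ + (Q_in − Q_out) t = 19.6 − 0.71400 t; V(6.99) = 14.609 m³.
Solute balance: dm/dt = 0 − Q_out C = −Q_out m/V(t).
dm/m = −Q_out dt/(V₀ − 0.71400 t); integrating gives ln(m/m₀) = −(Q_out/(Q_in−Q_out)) ln(V/V₀).
m = m₀ (V₀/V)^(Q_out/(Q_in−Q_out)) = 8.37 × (19.6/14.609)^(-1.8768) = 4.8216 g.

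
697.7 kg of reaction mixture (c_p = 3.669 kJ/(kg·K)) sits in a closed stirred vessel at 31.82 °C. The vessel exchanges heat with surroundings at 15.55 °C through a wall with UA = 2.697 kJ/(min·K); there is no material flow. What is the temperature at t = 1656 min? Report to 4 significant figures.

18.39 °C

Heat balance on the well-mixed liquid: M c_p dT/dt = −UA(T − T_amb).
dT/dt = (T_ss − T)/τ with T_ss = T_amb = 15.5500 °C, τ = M c_p/UA = 697.7·3.669/2.697 = 949.151 min.
T approaches T_ss exponentially: T(t) = T_ss + (T₀ − T_ss) e^(−t/τ).
T(1656) = 15.5500 + (16.2700)·0.174695 = 18.3923 °C.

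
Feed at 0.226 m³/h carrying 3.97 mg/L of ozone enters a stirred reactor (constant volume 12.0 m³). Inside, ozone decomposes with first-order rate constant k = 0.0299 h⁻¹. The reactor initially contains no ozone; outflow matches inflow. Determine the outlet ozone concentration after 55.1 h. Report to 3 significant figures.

V dC/dt = Q(C_in − C) − k V C.
dC/dt = (Q/V) C_in − (Q/V + k) C; effective rate a = Q/V + k = 0.018833 + 0.0299 = 0.048733 h⁻¹.
C_ss = Q C_in/(Q + kV) = 1.5342 mg/L; C(t) = C_ss + (C₀ − C_ss) e^(−a t).
C(55.1) = 1.5342 + (-1.5342)·e^(−0.048733·55.1) = 1.5342 + (-1.5342)·0.068207 = 1.4296 mg/L.

1.43 mg/L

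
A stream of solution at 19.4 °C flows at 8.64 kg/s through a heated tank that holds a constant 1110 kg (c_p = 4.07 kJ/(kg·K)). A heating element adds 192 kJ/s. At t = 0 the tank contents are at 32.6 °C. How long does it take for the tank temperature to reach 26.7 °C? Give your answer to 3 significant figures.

185 s

M c_p dT/dt = ṁ c_p (T_in − T) + Q̇.
τ = M/ṁ = 128.47 s; T_ss = T_in + Q̇/(ṁ c_p) = 24.860 °C.
T(t) = T_ss + (T₀ − T_ss) e^(−t/τ). Set T = 26.7:
e^(−t/τ) = (26.7 − 24.860)/(32.6 − 24.860) = 0.23773
t = −128.47 · ln(0.23773) = 184.57 s.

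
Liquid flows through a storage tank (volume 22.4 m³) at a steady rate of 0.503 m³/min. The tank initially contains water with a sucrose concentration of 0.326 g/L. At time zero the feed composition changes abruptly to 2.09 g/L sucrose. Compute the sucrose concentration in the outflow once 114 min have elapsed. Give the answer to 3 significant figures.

Accumulation = in − out for the solute gives V dC/dt = Q(C_in − C).
So dC/dt = (C_in − C)/τ with τ = V/Q = 22.4/0.503 = 44.533 min.
This is linear first-order; C(t) = C_in + (C₀ − C_in) e^(−t/τ).
C(114) = 2.09 + (0.326 − 2.09)·e^(−114/44.533) = 2.09 + (-1.7640)·0.077312 = 1.9536 g/L.

1.95 g/L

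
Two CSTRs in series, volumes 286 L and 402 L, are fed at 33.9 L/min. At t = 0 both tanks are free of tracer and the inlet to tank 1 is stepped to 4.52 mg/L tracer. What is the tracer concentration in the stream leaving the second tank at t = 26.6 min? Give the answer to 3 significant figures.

3.33 mg/L

Time constants: τᵢ = Vᵢ/Q for each well-mixed tank.
τ₁ = 286/33.9 = 8.4366 min; τ₂ = 402/33.9 = 11.858 min.
Solving the cascade with C₁(0)=C₂(0)=0 gives C₂(t) = C_in[1 − (τ₁ e^(−t/τ₁) − τ₂ e^(−t/τ₂))/(τ₁ − τ₂)].
At t = 26.6: e^(−t/τ₁) = 0.042726, e^(−t/τ₂) = 0.10613.
C₂ = 4.52·[1 − (8.4366·0.042726 − 11.858·0.10613)/(-3.4218)] = 4.52·0.73756 = 3.3338 mg/L.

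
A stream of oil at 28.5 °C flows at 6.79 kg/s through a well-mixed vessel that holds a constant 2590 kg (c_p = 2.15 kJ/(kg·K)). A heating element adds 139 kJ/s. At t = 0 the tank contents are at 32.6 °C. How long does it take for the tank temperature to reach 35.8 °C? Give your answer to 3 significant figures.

First-law balance (no shaft work): M c_p dT/dt = ṁ c_p (T_in − T) + 139.
τ = M/ṁ = 381.44 s; T_ss = T_in + Q̇/(ṁ c_p) = 38.022 °C.
T(t) = T_ss + (T₀ − T_ss) e^(−t/τ). Set T = 35.8:
e^(−t/τ) = (35.8 − 38.022)/(32.6 − 38.022) = 0.40976
t = −381.44 · ln(0.40976) = 340.32 s.

340 s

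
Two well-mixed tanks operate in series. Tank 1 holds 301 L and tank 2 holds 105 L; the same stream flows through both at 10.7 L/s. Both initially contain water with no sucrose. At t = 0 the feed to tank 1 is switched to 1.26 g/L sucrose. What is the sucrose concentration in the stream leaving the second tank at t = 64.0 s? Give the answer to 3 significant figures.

1.06 g/L

Species balance on tank i: dCᵢ/dt = (Cᵢ₋₁ − Cᵢ)/τᵢ with τᵢ = Vᵢ/Q.
τ₁ = 301/10.7 = 28.131 s; τ₂ = 105/10.7 = 9.8131 s.
Tank 1: C₁ = C_in(1 − e^(−t/τ₁)). Tank 2 (τ₁ ≠ τ₂): C₂ = C_in[1 − (τ₁ e^(−t/τ₁) − τ₂ e^(−t/τ₂))/(τ₁ − τ₂)].
At t = 64.0: e^(−t/τ₁) = 0.10279, e^(−t/τ₂) = 0.0014709.
C₂ = 1.26·[1 − (28.131·0.10279 − 9.8131·0.0014709)/(18.318)] = 1.26·0.84293 = 1.0621 g/L.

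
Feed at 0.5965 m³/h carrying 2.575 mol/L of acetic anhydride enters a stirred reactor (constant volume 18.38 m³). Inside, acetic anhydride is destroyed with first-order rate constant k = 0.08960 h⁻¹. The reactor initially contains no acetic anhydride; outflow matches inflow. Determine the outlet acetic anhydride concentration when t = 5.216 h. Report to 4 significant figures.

0.3224 mol/L

Species balance: V dC/dt = Q C_in − Q C − k V C.
This is linear with rate a = Q/V + k = 0.122054 h⁻¹.
C_ss = Q C_in/(Q + kV) = 0.684685 mol/L; C(t) = C_ss + (C₀ − C_ss) e^(−a t).
C(5.216) = 0.684685 + (-0.684685)·e^(−0.122054·5.216) = 0.684685 + (-0.684685)·0.529071 = 0.322438 mol/L.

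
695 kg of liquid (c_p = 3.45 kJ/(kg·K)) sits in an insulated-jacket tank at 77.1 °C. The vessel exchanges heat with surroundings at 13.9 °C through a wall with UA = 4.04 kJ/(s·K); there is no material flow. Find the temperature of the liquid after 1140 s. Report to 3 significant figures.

23.2 °C

First-law balance (no shaft work): M c_p dT/dt = −UA(T − T_amb).
dT/dt = (T_ss − T)/τ with T_ss = T_amb = 13.900 °C, τ = M c_p/UA = 695·3.45/4.04 = 593.50 s.
T approaches T_ss exponentially: T(t) = T_ss + (T₀ − T_ss) e^(−t/τ).
T(1140) = 13.900 + (63.200)·0.14649 = 23.158 °C.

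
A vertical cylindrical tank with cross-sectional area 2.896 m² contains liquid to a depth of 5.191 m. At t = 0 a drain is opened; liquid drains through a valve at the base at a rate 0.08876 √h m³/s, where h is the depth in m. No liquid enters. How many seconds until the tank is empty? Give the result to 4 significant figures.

148.7 s

With no inflow, A dh/dt = −0.08876 √h.
∫ h^(−1/2) dh = −(0.08876/A) ∫ dt, giving 2√h = 2√h₀ − (0.08876/A) t.
Tank is empty when √h = 0: t_empty = 2A√h₀/0.08876.
t_empty = 2·2.896·√5.191/0.08876 = 5.79200·2.27838/0.08876 = 148.675 s.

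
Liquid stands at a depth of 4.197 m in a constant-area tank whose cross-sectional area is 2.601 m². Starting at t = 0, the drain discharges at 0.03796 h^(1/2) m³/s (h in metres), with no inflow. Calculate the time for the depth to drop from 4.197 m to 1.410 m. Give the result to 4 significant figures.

118.0 s

A dh/dt = −Q_out = −0.03796 √h.
∫ h^(−1/2) dh = −(0.03796/A) ∫ dt, giving 2√h = 2√h₀ − (0.03796/A) t.
t = 2A(√h₀ − √h)/0.03796 = 2·2.601·(√4.197 − √1.410)/0.03796
  = 5.20200 × (2.04866 − 1.18743) / 0.03796 = 118.021 s.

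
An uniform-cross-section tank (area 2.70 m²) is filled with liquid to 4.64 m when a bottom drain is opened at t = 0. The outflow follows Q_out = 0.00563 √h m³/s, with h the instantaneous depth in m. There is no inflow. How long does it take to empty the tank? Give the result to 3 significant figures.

2070 s

Accumulation of liquid (constant cross-section A): A dh/dt = −0.00563 √h.
This is separable: 2 d(√h)/dt = −0.00563/A, so √h = √h₀ − (0.00563/(2A)) t.
Set h = 0: 2√h₀ = (0.00563/A) t_empty ⇒ t_empty = 2A√h₀/0.00563.
t_empty = 2·2.70·√4.64/0.00563 = 5.4000·2.1541/0.00563 = 2066.1 s.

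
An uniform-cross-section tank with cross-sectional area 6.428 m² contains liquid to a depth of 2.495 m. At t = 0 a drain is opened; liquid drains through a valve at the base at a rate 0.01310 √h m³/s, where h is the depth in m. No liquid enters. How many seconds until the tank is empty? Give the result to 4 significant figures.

1550 s

A dh/dt = −Q_out = −0.01310 √h.
Separate and integrate: 2(√h − √h₀) = −(0.01310/A) t.
Tank is empty when √h = 0: t_empty = 2A√h₀/0.01310.
t_empty = 2·6.428·√2.495/0.01310 = 12.8560·1.57956/0.01310 = 1550.14 s.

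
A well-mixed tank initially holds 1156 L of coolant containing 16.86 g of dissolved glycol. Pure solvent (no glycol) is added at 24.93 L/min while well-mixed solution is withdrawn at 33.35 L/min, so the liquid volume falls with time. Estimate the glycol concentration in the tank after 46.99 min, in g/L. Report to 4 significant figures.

0.004219 g/L

Total volume: dV/dt = Q_in − Q_out = -8.42000 L/min, so V(t) = 1156 − 8.42000 t and V(46.99) = 760.344 L.
Solute balance: dm/dt = 0 − Q_out C = −Q_out m/V(t).
dm/m = −Q_out dt/(V₀ − 8.42000 t); integrating gives ln(m/m₀) = −(Q_out/(Q_in−Q_out)) ln(V/V₀).
m = m₀ (V₀/V)^(Q_out/(Q_in−Q_out)) = 16.86 × (1156/760.344)^(-3.96081) = 3.20773 g.
C = m/V = 3.20773/760.344 = 0.00421879 g/L.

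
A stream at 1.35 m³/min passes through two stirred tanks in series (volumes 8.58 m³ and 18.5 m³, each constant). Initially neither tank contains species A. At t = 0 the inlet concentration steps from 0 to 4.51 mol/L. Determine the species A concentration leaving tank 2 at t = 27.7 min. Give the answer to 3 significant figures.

Each tank obeys Vᵢ dCᵢ/dt = Q(Cᵢ₋₁ − Cᵢ), so τᵢ = Vᵢ/Q.
τ₁ = 8.58/1.35 = 6.3556 min; τ₂ = 18.5/1.35 = 13.704 min.
Solving the cascade with C₁(0)=C₂(0)=0 gives C₂(t) = C_in[1 − (τ₁ e^(−t/τ₁) − τ₂ e^(−t/τ₂))/(τ₁ − τ₂)].
At t = 27.7: e^(−t/τ₁) = 0.012799, e^(−t/τ₂) = 0.13248.
C₂ = 4.51·[1 − (6.3556·0.012799 − 13.704·0.13248)/(-7.3481)] = 4.51·0.76401 = 3.4457 mol/L.

3.45 mol/L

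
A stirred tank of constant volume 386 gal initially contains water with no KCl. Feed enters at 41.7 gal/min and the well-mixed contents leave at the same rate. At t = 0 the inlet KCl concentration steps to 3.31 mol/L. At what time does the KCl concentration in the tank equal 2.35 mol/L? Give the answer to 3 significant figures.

11.5 min

Unsteady species balance (constant V, well mixed): V dC/dt = Q(C_in − C), so τ = V/Q = 9.2566 min.
C(t) = C_in + (C₀ − C_in) e^(−t/τ). Set C = 2.35 and solve for t:
e^(−t/τ) = (C − C_in)/(C₀ − C_in) = (2.35 − 3.31)/(0 − 3.31) = 0.29003
t = −τ ln(…) = 9.2566 × 1.2378 = 11.458 min.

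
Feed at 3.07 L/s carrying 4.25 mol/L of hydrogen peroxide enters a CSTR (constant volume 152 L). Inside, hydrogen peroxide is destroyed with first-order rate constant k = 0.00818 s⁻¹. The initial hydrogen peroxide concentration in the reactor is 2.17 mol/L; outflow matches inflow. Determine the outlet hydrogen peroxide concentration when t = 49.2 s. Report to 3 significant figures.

2.81 mol/L

Species balance: V dC/dt = Q C_in − Q C − k V C.
dC/dt = (Q/V) C_in − (Q/V + k) C; effective rate a = Q/V + k = 0.020197 + 0.00818 = 0.028377 s⁻¹.
C_ss = Q C_in/(Q + kV) = 3.0249 mol/L; C(t) = C_ss + (C₀ − C_ss) e^(−a t).
C(49.2) = 3.0249 + (-0.85490)·e^(−0.028377·49.2) = 3.0249 + (-0.85490)·0.24754 = 2.8133 mol/L.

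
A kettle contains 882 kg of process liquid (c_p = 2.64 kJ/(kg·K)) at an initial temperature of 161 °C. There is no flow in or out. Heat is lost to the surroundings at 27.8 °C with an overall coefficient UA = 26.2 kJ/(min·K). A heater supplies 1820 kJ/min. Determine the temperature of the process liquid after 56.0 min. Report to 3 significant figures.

M c_p dT/dt = −UA(T − T_amb) + Q̇.
dT/dt = (T_ss − T)/τ with T_ss = T_amb + Q̇/UA = 27.8 + 1820/26.2 = 97.266 °C, τ = M c_p/UA = 882·2.64/26.2 = 88.873 min.
Solution: T(t) = T_ss + (T₀ − T_ss) e^(−t/τ).
T(56.0) = 97.266 + (63.734)·0.53253 = 131.21 °C.

131 °C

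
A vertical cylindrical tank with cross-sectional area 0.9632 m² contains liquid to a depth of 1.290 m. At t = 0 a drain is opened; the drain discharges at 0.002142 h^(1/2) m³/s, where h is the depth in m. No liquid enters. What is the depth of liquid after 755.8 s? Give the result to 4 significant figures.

0.08726 m

A dh/dt = −Q_out = −0.002142 √h.
Separate and integrate: 2(√h − √h₀) = −(0.002142/A) t.
√h = √1.290 − 0.002142·755.8/(2·0.9632) = 1.13578 − 0.840388 = 0.295394.
h = 0.295394² = 0.0872574 m.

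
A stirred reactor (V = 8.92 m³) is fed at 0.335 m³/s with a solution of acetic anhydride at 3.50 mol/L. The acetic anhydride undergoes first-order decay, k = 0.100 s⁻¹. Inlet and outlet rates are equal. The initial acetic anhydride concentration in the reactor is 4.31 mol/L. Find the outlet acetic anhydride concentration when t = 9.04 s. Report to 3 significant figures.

1.92 mol/L

V dC/dt = Q(C_in − C) − k V C.
This is linear with rate a = Q/V + k = 0.13756 s⁻¹.
C_ss = Q C_in/(Q + kV) = 0.95558 mol/L; C(t) = C_ss + (C₀ − C_ss) e^(−a t).
C(9.04) = 0.95558 + (3.3544)·e^(−0.13756·9.04) = 0.95558 + (3.3544)·0.28837 = 1.9229 mol/L.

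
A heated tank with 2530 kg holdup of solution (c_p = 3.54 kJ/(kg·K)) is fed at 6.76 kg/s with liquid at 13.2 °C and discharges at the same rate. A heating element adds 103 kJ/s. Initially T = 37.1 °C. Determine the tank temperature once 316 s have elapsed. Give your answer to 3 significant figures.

Heat balance on the well-mixed liquid: M c_p dT/dt = ṁ c_p (T_in − T) + 103.
Rearrange: dT/dt = (T_ss − T)/τ with τ = M/ṁ = 374.26 s and T_ss = T_in + Q̇/(ṁ c_p) = 17.504 °C.
Integrating: T(t) = T_ss + (T₀ − T_ss) e^(−t/τ).
T(316) = 17.504 + (19.596)·e^(−316/374.26) = 17.504 + (19.596)·0.42984 = 25.927 °C.

25.9 °C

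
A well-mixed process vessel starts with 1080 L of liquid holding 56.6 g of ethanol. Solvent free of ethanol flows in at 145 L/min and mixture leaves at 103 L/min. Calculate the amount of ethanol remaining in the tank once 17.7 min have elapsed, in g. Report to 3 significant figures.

Total volume: dV/dt = Q_in − Q_out = 42.000 L/min, so V(t) = 1080 + 42.000 t and V(17.7) = 1823.4 L.
Solute balance: dm/dt = 0 − Q_out C = −Q_out m/V(t).
Separate: dm/m = −Q_out dt/V(t) ⇒ ln(m/m₀) = −(Q_out/(Q_in−Q_out)) ln(V/V₀).
m = m₀ (V₀/V)^(Q_out/(Q_in−Q_out)) = 56.6 × (1080/1823.4)^(2.4524) = 15.668 g.

15.7 g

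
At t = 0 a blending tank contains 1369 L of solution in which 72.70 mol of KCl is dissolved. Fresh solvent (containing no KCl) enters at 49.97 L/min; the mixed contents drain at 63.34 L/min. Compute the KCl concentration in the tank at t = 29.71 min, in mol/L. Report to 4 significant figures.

Total volume: dV/dt = Q_in − Q_out = -13.3700 L/min, so V(t) = 1369 − 13.3700 t and V(29.71) = 971.777 L.
Species balance (pure solvent in): dm/dt = −Q_out · m/V(t).
Separate: dm/m = −Q_out dt/V(t) ⇒ ln(m/m₀) = −(Q_out/(Q_in−Q_out)) ln(V/V₀).
m = m₀ (V₀/V)^(Q_out/(Q_in−Q_out)) = 72.70 × (1369/971.777)^(-4.73747) = 14.3359 mol.
C = m/V = 14.3359/971.777 = 0.0147522 mol/L.

0.01475 mol/L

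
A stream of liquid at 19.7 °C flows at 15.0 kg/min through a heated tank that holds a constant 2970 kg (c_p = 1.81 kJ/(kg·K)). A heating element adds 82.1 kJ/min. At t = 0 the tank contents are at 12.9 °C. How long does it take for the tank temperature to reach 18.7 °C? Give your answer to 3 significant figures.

177 min

M c_p dT/dt = ṁ c_p (T_in − T) + Q̇.
τ = M/ṁ = 198.00 min; T_ss = T_in + Q̇/(ṁ c_p) = 22.724 °C.
T(t) = T_ss + (T₀ − T_ss) e^(−t/τ). Set T = 18.7:
e^(−t/τ) = (18.7 − 22.724)/(12.9 − 22.724) = 0.40961
t = −198.00 · ln(0.40961) = 176.73 min.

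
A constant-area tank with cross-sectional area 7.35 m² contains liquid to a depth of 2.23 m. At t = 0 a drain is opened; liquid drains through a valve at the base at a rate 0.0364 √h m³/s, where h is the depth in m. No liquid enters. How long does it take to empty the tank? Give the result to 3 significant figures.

603 s

A dh/dt = −Q_out = −0.0364 √h.
This is separable: 2 d(√h)/dt = −0.0364/A, so √h = √h₀ − (0.0364/(2A)) t.
Tank is empty when √h = 0: t_empty = 2A√h₀/0.0364.
t_empty = 2·7.35·√2.23/0.0364 = 14.700·1.4933/0.0364 = 603.07 s.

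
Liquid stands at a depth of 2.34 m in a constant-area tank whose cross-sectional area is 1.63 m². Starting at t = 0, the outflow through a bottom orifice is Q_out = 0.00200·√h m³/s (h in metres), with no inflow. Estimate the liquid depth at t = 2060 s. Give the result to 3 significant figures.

0.0707 m

Mass balance (ρ constant): A dh/dt = −0.00200 √h.
This is separable: 2 d(√h)/dt = −0.00200/A, so √h = √h₀ − (0.00200/(2A)) t.
√h = √2.34 − 0.00200·2060/(2·1.63) = 1.5297 − 1.2638 = 0.26590.
h = 0.26590² = 0.070704 m.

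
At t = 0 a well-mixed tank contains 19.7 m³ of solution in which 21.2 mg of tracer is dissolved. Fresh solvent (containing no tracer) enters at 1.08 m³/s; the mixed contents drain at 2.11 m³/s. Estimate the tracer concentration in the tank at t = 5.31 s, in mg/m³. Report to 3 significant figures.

Let m(t) be the amount of tracer. Volume: V(t) = V₀ + (Q_in − Q_out) t = 19.7 − 1.0300 t; V(5.31) = 14.231 m³.
Species balance (pure solvent in): dm/dt = −Q_out · m/V(t).
Separate: dm/m = −Q_out dt/V(t) ⇒ ln(m/m₀) = −(Q_out/(Q_in−Q_out)) ln(V/V₀).
m = m₀ (V₀/V)^(Q_out/(Q_in−Q_out)) = 21.2 × (19.7/14.231)^(-2.0485) = 10.889 mg.
C = m/V = 10.889/14.231 = 0.76520 mg/m³.

0.765 mg/m³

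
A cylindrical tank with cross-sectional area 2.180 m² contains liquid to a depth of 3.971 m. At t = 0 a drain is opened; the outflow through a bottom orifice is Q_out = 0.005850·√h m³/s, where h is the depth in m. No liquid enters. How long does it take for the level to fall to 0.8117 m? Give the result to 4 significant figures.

813.7 s

A dh/dt = −Q_out = −0.005850 √h.
∫ h^(−1/2) dh = −(0.005850/A) ∫ dt, giving 2√h = 2√h₀ − (0.005850/A) t.
t = 2A(√h₀ − √h)/0.005850 = 2·2.180·(√3.971 − √0.8117)/0.005850
  = 4.36000 × (1.99274 − 0.900944) / 0.005850 = 813.712 s.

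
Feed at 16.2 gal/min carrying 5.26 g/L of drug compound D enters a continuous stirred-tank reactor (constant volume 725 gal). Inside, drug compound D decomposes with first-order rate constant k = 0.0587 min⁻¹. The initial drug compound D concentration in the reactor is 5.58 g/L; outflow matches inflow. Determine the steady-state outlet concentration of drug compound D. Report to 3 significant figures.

1.45 g/L

V dC/dt = Q(C_in − C) − k V C.
At steady state: 0 = Q C_in − (Q + kV) C_ss, so C_ss = Q C_in/(Q + kV).
C_ss = 16.2·5.26/(16.2 + 0.0587·725) = 85.212/58.758 = 1.4502 g/L.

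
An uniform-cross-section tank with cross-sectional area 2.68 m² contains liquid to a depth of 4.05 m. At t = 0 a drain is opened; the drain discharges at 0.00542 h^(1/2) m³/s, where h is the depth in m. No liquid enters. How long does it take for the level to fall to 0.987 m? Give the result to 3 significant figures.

With no inflow, A dh/dt = −0.00542 √h.
∫ h^(−1/2) dh = −(0.00542/A) ∫ dt, giving 2√h = 2√h₀ − (0.00542/A) t.
t = 2A(√h₀ − √h)/0.00542 = 2·2.68·(√4.05 − √0.987)/0.00542
  = 5.3600 × (2.0125 − 0.99348) / 0.00542 = 1007.7 s.

1010 s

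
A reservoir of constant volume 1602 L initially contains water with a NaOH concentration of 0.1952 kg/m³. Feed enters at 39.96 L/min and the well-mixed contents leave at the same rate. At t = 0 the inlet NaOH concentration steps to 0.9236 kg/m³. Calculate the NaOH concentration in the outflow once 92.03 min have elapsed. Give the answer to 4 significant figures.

0.8502 kg/m³

Unsteady species balance (constant V, well mixed): V dC/dt = Q(C_in − C).
Rewrite as dC/dt + C/τ = C_in/τ, τ = V/Q = 40.0901 min.
C approaches C_in exponentially: C(t) = C_in + (C₀ − C_in) e^(−t/τ).
C(92.03) = 0.9236 + (0.1952 − 0.9236)·e^(−92.03/40.0901) = 0.9236 + (-0.728400)·0.100703 = 0.850248 kg/m³.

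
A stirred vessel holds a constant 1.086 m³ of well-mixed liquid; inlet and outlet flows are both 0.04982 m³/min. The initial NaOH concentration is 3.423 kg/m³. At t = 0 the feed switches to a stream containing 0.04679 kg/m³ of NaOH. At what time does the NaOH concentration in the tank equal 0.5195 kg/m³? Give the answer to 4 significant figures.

42.86 min

Species balance: V dC/dt = Q(C_in − C) ⇒ τ = V/Q = 21.7985 min.
C(t) = C_in + (C₀ − C_in) e^(−t/τ). Set C = 0.5195 and solve for t:
e^(−t/τ) = (C − C_in)/(C₀ − C_in) = (0.5195 − 0.04679)/(3.423 − 0.04679) = 0.140012
t = −τ ln(…) = 21.7985 × 1.96603 = 42.8564 min.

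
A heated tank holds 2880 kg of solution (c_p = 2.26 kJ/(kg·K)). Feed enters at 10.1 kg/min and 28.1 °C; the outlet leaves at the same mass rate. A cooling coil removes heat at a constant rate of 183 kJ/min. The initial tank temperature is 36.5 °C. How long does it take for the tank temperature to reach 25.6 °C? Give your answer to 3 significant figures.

311 min

Unsteady energy balance on the tank contents: M c_p dT/dt = ṁ c_p (T_in − T) − 183.
τ = M/ṁ = 285.15 min; T_ss = T_in − Q̇/(ṁ c_p) = 20.083 °C.
T(t) = T_ss + (T₀ − T_ss) e^(−t/τ). Set T = 25.6:
e^(−t/τ) = (25.6 − 20.083)/(36.5 − 20.083) = 0.33606
t = −285.15 · ln(0.33606) = 310.94 min.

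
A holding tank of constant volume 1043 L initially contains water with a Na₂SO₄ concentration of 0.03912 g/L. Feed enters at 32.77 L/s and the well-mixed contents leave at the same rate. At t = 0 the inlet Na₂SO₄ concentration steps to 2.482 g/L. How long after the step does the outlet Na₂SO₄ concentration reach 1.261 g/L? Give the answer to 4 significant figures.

22.07 s

Mass balance on the solute (V constant): V dC/dt = Q(C_in − C), so τ = V/Q = 31.8279 s.
C(t) = C_in + (C₀ − C_in) e^(−t/τ). Set C = 1.261 and solve for t:
e^(−t/τ) = (C − C_in)/(C₀ − C_in) = (1.261 − 2.482)/(0.03912 − 2.482) = 0.499820
t = −τ ln(…) = 31.8279 × 0.693507 = 22.0729 s.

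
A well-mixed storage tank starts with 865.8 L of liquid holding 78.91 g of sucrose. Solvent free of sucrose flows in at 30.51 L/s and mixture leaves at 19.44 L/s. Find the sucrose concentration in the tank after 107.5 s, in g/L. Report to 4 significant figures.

Let m(t) be the amount of sucrose. Volume: V(t) = V₀ + (Q_in − Q_out) t = 865.8 + 11.0700 t; V(107.5) = 2055.82 L.
No sucrose enters, so dm/dt = −Q_out · (m/V).
Separate: dm/m = −Q_out dt/V(t) ⇒ ln(m/m₀) = −(Q_out/(Q_in−Q_out)) ln(V/V₀).
m = m₀ (V₀/V)^(Q_out/(Q_in−Q_out)) = 78.91 × (865.8/2055.82)^(1.75610) = 17.2821 g.
C = m/V = 17.2821/2055.82 = 0.00840642 g/L.

0.008406 g/L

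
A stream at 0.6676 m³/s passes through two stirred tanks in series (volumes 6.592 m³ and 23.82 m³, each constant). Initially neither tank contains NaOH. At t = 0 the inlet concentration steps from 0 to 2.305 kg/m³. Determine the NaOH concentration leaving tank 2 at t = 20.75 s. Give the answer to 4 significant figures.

0.6312 kg/m³

Each tank obeys Vᵢ dCᵢ/dt = Q(Cᵢ₋₁ − Cᵢ), so τᵢ = Vᵢ/Q.
τ₁ = 6.592/0.6676 = 9.87418 s; τ₂ = 23.82/0.6676 = 35.6800 s.
Solving the cascade with C₁(0)=C₂(0)=0 gives C₂(t) = C_in[1 − (τ₁ e^(−t/τ₁) − τ₂ e^(−t/τ₂))/(τ₁ − τ₂)].
At t = 20.75: e^(−t/τ₁) = 0.122280, e^(−t/τ₂) = 0.559027.
C₂ = 2.305·[1 − (9.87418·0.122280 − 35.6800·0.559027)/(-25.8059)] = 2.305·0.273859 = 0.631246 kg/m³.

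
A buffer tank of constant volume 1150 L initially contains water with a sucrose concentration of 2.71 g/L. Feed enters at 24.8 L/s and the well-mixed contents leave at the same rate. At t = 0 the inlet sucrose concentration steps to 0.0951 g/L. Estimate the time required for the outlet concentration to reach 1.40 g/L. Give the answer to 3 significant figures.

Mass balance on the solute (V constant): V dC/dt = Q(C_in − C), so τ = V/Q = 46.371 s.
C(t) = C_in + (C₀ − C_in) e^(−t/τ). Set C = 1.40 and solve for t:
e^(−t/τ) = (C − C_in)/(C₀ − C_in) = (1.40 − 0.0951)/(2.71 − 0.0951) = 0.49902
t = −τ ln(…) = 46.371 × 0.69510 = 32.232 s.

32.2 s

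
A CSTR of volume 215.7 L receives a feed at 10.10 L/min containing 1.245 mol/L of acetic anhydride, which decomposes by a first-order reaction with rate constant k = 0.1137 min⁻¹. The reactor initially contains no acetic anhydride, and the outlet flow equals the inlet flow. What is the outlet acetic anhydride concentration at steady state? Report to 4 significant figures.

0.3632 mol/L

Species balance: V dC/dt = Q C_in − Q C − k V C.
Steady state (dC/dt = 0): C_ss = Q C_in/(Q + kV) = C_in/(1 + kV/Q).
C_ss = 10.10·1.245/(10.10 + 0.1137·215.7) = 12.5745/34.6251 = 0.363162 mol/L.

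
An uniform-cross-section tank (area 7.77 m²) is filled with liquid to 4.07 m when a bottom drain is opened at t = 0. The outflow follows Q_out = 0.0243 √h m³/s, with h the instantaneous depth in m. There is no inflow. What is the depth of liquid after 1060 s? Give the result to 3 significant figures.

0.130 m

With no inflow, A dh/dt = −0.0243 √h.
Separate and integrate: 2(√h − √h₀) = −(0.0243/A) t.
√h = √4.07 − 0.0243·1060/(2·7.77) = 2.0174 − 1.6575 = 0.35990.
h = 0.35990² = 0.12952 m.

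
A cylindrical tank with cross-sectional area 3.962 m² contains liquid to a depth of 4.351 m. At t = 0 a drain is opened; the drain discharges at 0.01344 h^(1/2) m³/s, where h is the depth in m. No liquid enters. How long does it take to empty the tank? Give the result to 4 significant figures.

1230 s

A dh/dt = −Q_out = −0.01344 √h.
This is separable: 2 d(√h)/dt = −0.01344/A, so √h = √h₀ − (0.01344/(2A)) t.
Tank is empty when √h = 0: t_empty = 2A√h₀/0.01344.
t_empty = 2·3.962·√4.351/0.01344 = 7.92400·2.08591/0.01344 = 1229.81 s.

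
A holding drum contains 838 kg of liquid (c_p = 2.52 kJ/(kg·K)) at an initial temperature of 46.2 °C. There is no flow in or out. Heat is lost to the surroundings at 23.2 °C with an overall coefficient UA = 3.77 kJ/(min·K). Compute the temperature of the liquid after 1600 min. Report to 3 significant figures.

24.5 °C

Lumped-capacitance energy balance: M c_p dT/dt = UA(T_amb − T).
dT/dt = (T_ss − T)/τ with T_ss = T_amb = 23.200 °C, τ = M c_p/UA = 838·2.52/3.77 = 560.15 min.
Solution: T(t) = T_ss + (T₀ − T_ss) e^(−t/τ).
T(1600) = 23.200 + (23.000)·0.057476 = 24.522 °C.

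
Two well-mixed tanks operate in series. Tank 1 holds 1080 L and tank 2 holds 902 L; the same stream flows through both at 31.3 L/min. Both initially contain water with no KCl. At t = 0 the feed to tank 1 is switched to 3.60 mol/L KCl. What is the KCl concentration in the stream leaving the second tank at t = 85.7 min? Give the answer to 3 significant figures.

2.71 mol/L

Each tank obeys Vᵢ dCᵢ/dt = Q(Cᵢ₋₁ − Cᵢ), so τᵢ = Vᵢ/Q.
τ₁ = 1080/31.3 = 34.505 min; τ₂ = 902/31.3 = 28.818 min.
Tank 1: C₁ = C_in(1 − e^(−t/τ₁)). Tank 2 (τ₁ ≠ τ₂): C₂ = C_in[1 − (τ₁ e^(−t/τ₁) − τ₂ e^(−t/τ₂))/(τ₁ − τ₂)].
At t = 85.7: e^(−t/τ₁) = 0.083433, e^(−t/τ₂) = 0.051106.
C₂ = 3.60·[1 − (34.505·0.083433 − 28.818·0.051106)/(5.6869)] = 3.60·0.75276 = 2.7099 mol/L.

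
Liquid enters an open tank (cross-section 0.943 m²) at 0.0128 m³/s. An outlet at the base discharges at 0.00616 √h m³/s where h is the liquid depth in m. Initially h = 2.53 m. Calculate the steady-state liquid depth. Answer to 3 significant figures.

Level balance: A dh/dt = 0.0128 − 0.00616 √h. Setting dh/dt = 0:
Q_in = 0.00616 √h_ss ⇒ √h_ss = 0.0128/0.00616 = 2.0779.
h_ss = 2.0779² = 4.3178 m. (Since h₀ = 2.53 m < h_ss, the level will rise toward this value.)

4.32 m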